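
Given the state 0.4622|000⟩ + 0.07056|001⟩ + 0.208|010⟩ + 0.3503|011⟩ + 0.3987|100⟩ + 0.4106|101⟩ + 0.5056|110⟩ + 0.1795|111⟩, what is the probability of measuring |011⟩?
0.1227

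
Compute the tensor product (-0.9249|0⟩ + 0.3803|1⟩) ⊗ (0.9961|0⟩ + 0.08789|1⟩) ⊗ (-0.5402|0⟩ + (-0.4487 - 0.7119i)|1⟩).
0.4977|000⟩ + (0.4134 + 0.6559i)|001⟩ + 0.04391|010⟩ + (0.03647 + 0.05787i)|011⟩ - 0.2046|100⟩ + (-0.17 - 0.2697i)|101⟩ - 0.01806|110⟩ + (-0.015 - 0.02379i)|111⟩

amp(|b₁b₂…⟩) = product of the factor amplitudes for bits b₁, b₂, …; only kets whose every factor amplitude is nonzero survive.
|000⟩: (-0.9249)(0.9961)(-0.5402) = 0.4977
|001⟩: (-0.9249)(0.9961)(-0.4487 - 0.7119i) = (0.4134 + 0.6559i)
|010⟩: (-0.9249)(0.08789)(-0.5402) = 0.04391
|011⟩: (-0.9249)(0.08789)(-0.4487 - 0.7119i) = (0.03647 + 0.05787i)
|100⟩: (0.3803)(0.9961)(-0.5402) = -0.2046
|101⟩: (0.3803)(0.9961)(-0.4487 - 0.7119i) = (-0.17 - 0.2697i)
|110⟩: (0.3803)(0.08789)(-0.5402) = -0.01806
|111⟩: (0.3803)(0.08789)(-0.4487 - 0.7119i) = (-0.015 - 0.02379i)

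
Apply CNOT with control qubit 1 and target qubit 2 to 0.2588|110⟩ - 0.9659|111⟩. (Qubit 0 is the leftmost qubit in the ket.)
-0.9659|110⟩ + 0.2588|111⟩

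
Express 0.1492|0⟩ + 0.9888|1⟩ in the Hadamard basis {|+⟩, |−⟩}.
0.8047|+⟩ - 0.5937|−⟩

With |ψ⟩ = α|0⟩ + β|1⟩, the Hadamard-basis coefficients are ⟨+|ψ⟩ = (α + β)/√2 and ⟨−|ψ⟩ = (α − β)/√2.
Here α = 0.1492, β = 0.9888: (α + β)/√2 = 0.8047, (α − β)/√2 = -0.5937.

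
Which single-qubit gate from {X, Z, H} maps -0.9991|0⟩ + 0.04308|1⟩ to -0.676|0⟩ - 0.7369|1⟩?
H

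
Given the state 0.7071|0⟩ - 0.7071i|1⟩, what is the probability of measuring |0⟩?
0.5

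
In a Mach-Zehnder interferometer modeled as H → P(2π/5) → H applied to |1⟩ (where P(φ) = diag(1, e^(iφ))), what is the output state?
(0.3455 - 0.4755i)|0⟩ + (0.6545 + 0.4755i)|1⟩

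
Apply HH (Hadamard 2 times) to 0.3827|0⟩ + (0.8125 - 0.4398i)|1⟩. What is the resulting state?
0.3827|0⟩ + (0.8125 - 0.4398i)|1⟩

H² = I, so an even number of Hadamards cancels: H^2 = I and the state is unchanged.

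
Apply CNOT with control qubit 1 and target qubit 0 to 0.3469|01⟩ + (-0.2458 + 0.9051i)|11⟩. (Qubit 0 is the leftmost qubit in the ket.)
(-0.2458 + 0.9051i)|01⟩ + 0.3469|11⟩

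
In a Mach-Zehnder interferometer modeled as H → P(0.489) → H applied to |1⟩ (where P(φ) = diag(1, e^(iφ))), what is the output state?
(0.0586 - 0.2349i)|0⟩ + (0.9414 + 0.2349i)|1⟩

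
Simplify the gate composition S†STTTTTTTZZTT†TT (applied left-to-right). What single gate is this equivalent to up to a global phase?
T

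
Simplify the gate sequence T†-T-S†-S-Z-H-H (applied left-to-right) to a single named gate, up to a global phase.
Z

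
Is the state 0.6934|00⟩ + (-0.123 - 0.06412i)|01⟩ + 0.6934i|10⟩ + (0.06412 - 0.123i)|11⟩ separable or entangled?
Separable

Writing the state as a|00⟩ + b|01⟩ + c|10⟩ + d|11⟩, it is a product state iff ad − bc = 0.
Here (a, b, c, d) = (0.6934, (-0.123 - 0.06412i), 0.6934i, (0.06412 - 0.123i)): ad − bc = (0.6934)(0.06412 - 0.123i) − (-0.123 - 0.06412i)(0.6934i) = 0, so the state is separable.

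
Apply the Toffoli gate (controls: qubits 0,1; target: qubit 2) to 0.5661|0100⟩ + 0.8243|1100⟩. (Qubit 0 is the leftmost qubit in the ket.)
0.5661|0100⟩ + 0.8243|1110⟩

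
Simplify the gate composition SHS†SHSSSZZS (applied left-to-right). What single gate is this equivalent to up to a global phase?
S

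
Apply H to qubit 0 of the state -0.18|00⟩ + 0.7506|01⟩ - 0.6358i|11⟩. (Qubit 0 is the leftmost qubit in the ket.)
-0.1273|00⟩ + (0.5308 - 0.4496i)|01⟩ - 0.1273|10⟩ + (0.5308 + 0.4496i)|11⟩

H on qubit 0 mixes each pair of kets that differ only in qubit 0: amplitudes (a, b) of (|…0…⟩, |…1…⟩) become ((a + b)/√2, (a − b)/√2). Kets absent from the input have amplitude 0.
(|00⟩, |10⟩): (a, b) = (-0.18, 0) → (-0.1273, -0.1273)
(|01⟩, |11⟩): (a, b) = (0.7506, -0.6358i) → ((0.5308 - 0.4496i), (0.5308 + 0.4496i))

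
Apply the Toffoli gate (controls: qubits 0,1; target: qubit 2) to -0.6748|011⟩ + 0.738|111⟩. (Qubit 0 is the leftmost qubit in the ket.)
-0.6748|011⟩ + 0.738|110⟩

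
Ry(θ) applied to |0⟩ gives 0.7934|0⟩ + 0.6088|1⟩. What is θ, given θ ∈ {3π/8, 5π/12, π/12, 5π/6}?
5π/12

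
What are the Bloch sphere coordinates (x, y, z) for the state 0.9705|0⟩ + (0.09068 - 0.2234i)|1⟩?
(0.176, -0.4336, 0.8837)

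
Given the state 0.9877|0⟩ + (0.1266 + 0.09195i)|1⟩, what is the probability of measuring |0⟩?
0.9756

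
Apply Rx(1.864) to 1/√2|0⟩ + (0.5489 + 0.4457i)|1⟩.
(0.7794 - 0.4407i)|0⟩ + (0.3273 - 0.3019i)|1⟩

Rx(1.864) = [[cos(θ/2), −i·sin(θ/2)], [−i·sin(θ/2), cos(θ/2)]]; θ = 1.864, cos(θ/2) ≈ 0.59623, sin(θ/2) ≈ 0.802814.
With a = amp(|0⟩) = 1/√2 and b = amp(|1⟩) = (0.5489 + 0.4457i):
new amp(|0⟩) = (0.59623)·a + (-0.802814i)·b = (0.7794 - 0.4407i)
new amp(|1⟩) = (-0.802814i)·a + (0.59623)·b = (0.3273 - 0.3019i)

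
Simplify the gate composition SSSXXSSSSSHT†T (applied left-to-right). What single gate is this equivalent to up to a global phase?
H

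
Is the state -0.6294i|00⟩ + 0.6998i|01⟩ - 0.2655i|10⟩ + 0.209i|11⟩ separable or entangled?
Entangled

Writing the state as a|00⟩ + b|01⟩ + c|10⟩ + d|11⟩, it is a product state iff ad − bc = 0.
Here (a, b, c, d) = (-0.6294i, 0.6998i, -0.2655i, 0.209i): ad − bc = (-0.6294i)(0.209i) − (0.6998i)(-0.2655i) = -0.05425 ≠ 0, so the state is entangled.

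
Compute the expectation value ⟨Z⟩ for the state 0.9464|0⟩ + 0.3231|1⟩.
0.7913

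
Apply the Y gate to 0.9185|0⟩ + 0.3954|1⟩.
-0.3954i|0⟩ + 0.9185i|1⟩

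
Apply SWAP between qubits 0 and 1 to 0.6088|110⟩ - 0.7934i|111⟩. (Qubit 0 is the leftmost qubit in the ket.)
0.6088|110⟩ - 0.7934i|111⟩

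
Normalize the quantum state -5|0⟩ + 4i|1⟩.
-0.7809|0⟩ + 0.6247i|1⟩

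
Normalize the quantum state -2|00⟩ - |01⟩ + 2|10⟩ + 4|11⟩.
-0.4|00⟩ - 0.2|01⟩ + 0.4|10⟩ + 0.8|11⟩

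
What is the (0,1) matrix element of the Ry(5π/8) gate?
-0.8315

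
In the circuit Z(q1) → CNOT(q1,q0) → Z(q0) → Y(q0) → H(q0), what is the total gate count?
5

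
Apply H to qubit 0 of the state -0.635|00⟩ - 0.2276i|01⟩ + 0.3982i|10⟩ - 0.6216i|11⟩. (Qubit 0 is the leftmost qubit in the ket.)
(-0.449 + 0.2816i)|00⟩ - 0.6005i|01⟩ + (-0.449 - 0.2816i)|10⟩ + 0.2786i|11⟩

H on qubit 0 mixes each pair of kets that differ only in qubit 0: amplitudes (a, b) of (|…0…⟩, |…1…⟩) become ((a + b)/√2, (a − b)/√2). Kets absent from the input have amplitude 0.
(|00⟩, |10⟩): (a, b) = (-0.635, 0.3982i) → ((-0.449 + 0.2816i), (-0.449 - 0.2816i))
(|01⟩, |11⟩): (a, b) = (-0.2276i, -0.6216i) → (-0.6005i, 0.2786i)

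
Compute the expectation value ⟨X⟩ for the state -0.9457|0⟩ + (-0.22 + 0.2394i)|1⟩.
0.4161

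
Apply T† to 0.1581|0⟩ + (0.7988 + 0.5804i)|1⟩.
0.1581|0⟩ + (0.9752 - 0.1544i)|1⟩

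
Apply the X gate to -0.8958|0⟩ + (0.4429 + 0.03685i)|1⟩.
(0.4429 + 0.03685i)|0⟩ - 0.8958|1⟩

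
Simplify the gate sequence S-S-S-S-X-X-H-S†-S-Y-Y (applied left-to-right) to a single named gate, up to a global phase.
H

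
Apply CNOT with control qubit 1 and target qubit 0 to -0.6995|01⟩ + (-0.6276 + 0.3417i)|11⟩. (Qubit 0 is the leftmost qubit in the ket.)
(-0.6276 + 0.3417i)|01⟩ - 0.6995|11⟩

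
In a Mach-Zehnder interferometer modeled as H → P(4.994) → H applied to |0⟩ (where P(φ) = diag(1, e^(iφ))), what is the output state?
(0.639 - 0.4803i)|0⟩ + (0.361 + 0.4803i)|1⟩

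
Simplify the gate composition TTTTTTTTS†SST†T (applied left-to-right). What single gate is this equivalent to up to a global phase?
S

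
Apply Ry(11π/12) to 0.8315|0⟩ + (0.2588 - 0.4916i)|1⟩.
(-0.1481 + 0.4874i)|0⟩ + (0.8582 - 0.06417i)|1⟩

Ry(11π/12) = [[cos(θ/2), −sin(θ/2)], [sin(θ/2), cos(θ/2)]]; θ = 11π/12, cos(θ/2) ≈ 0.130526, sin(θ/2) ≈ 0.991445.
With a = amp(|0⟩) = 0.8315 and b = amp(|1⟩) = (0.2588 - 0.4916i):
new amp(|0⟩) = (0.130526)·a + (-0.991445)·b = (-0.1481 + 0.4874i)
new amp(|1⟩) = (0.991445)·a + (0.130526)·b = (0.8582 - 0.06417i)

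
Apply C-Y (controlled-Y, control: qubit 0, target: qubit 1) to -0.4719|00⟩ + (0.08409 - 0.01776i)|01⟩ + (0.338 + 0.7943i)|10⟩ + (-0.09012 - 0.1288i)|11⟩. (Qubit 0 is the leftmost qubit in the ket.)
-0.4719|00⟩ + (0.08409 - 0.01776i)|01⟩ + (-0.1288 + 0.09012i)|10⟩ + (-0.7943 + 0.338i)|11⟩

C-Y leaves the control-|0⟩ kets |00⟩, |01⟩ unchanged and applies Y to qubit 1 on the control-|1⟩ pair (|10⟩, |11⟩).
Y = [[0, -i], [i, 0]].
With a = amp(|10⟩) = (0.338 + 0.7943i) and b = amp(|11⟩) = (-0.09012 - 0.1288i):
new amp(|10⟩) = (-i)·b = (-0.1288 + 0.09012i)
new amp(|11⟩) = (i)·a = (-0.7943 + 0.338i)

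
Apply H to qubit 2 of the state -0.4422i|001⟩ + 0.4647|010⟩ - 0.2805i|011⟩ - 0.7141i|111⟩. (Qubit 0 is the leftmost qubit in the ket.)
-0.3127i|000⟩ + 0.3127i|001⟩ + (0.3286 - 0.1983i)|010⟩ + (0.3286 + 0.1983i)|011⟩ - 0.5049i|110⟩ + 0.5049i|111⟩

H on qubit 2 mixes each pair of kets that differ only in qubit 2: amplitudes (a, b) of (|…0…⟩, |…1…⟩) become ((a + b)/√2, (a − b)/√2). Kets absent from the input have amplitude 0.
(|000⟩, |001⟩): (a, b) = (0, -0.4422i) → (-0.3127i, 0.3127i)
(|010⟩, |011⟩): (a, b) = (0.4647, -0.2805i) → ((0.3286 - 0.1983i), (0.3286 + 0.1983i))
(|110⟩, |111⟩): (a, b) = (0, -0.7141i) → (-0.5049i, 0.5049i)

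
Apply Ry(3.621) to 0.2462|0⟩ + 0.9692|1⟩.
-0.9999|0⟩ + 0.009058|1⟩

Ry(3.621) = [[cos(θ/2), −sin(θ/2)], [sin(θ/2), cos(θ/2)]]; θ = 3.621, cos(θ/2) ≈ -0.237415, sin(θ/2) ≈ 0.971408.
With a = amp(|0⟩) = 0.2462 and b = amp(|1⟩) = 0.9692:
new amp(|0⟩) = (-0.237415)·a + (-0.971408)·b = -0.9999
new amp(|1⟩) = (0.971408)·a + (-0.237415)·b = 0.009058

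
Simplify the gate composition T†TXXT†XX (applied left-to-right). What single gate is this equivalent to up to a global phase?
T†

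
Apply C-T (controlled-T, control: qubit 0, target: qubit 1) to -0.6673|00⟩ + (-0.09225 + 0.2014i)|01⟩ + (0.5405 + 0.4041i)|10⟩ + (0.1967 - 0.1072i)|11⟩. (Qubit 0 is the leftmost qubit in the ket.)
-0.6673|00⟩ + (-0.09225 + 0.2014i)|01⟩ + (0.5405 + 0.4041i)|10⟩ + (0.2149 + 0.06329i)|11⟩

C-T leaves the control-|0⟩ kets |00⟩, |01⟩ unchanged and applies T to qubit 1 on the control-|1⟩ pair (|10⟩, |11⟩).
T = [[1, 0], [0, (1/√2 + (1/√2)i)]].
With a = amp(|10⟩) = (0.5405 + 0.4041i) and b = amp(|11⟩) = (0.1967 - 0.1072i):
new amp(|10⟩) = (1)·a = (0.5405 + 0.4041i)
new amp(|11⟩) = (1/√2 + (1/√2)i)·b = (0.2149 + 0.06329i)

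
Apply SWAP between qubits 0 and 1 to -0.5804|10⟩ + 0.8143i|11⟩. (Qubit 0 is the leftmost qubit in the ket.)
-0.5804|01⟩ + 0.8143i|11⟩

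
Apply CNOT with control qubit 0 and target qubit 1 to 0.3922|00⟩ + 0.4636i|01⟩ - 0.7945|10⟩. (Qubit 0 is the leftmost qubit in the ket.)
0.3922|00⟩ + 0.4636i|01⟩ - 0.7945|11⟩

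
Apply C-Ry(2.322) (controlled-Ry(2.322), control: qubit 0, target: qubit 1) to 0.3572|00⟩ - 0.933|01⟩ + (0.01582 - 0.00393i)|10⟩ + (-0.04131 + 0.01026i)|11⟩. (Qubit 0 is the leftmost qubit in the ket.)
0.3572|00⟩ - 0.933|01⟩ + (0.04419 - 0.01098i)|10⟩ + (-0.001949 + 0.0004832i)|11⟩

C-Ry(2.322) leaves the control-|0⟩ kets |00⟩, |01⟩ unchanged and applies Ry(2.322) to qubit 1 on the control-|1⟩ pair (|10⟩, |11⟩).
Ry(2.322) = [[cos(θ/2), −sin(θ/2)], [sin(θ/2), cos(θ/2)]]; θ = 2.322, cos(θ/2) ≈ 0.398423, sin(θ/2) ≈ 0.917202.
With a = amp(|10⟩) = (0.01582 - 0.00393i) and b = amp(|11⟩) = (-0.04131 + 0.01026i):
new amp(|10⟩) = (0.398423)·a + (-0.917202)·b = (0.04419 - 0.01098i)
new amp(|11⟩) = (0.917202)·a + (0.398423)·b = (-0.001949 + 0.0004832i)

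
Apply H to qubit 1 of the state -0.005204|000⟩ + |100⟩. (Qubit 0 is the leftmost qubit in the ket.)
-0.00368|000⟩ - 0.00368|010⟩ + 1/√2|100⟩ + 1/√2|110⟩

H on qubit 1 mixes each pair of kets that differ only in qubit 1: amplitudes (a, b) of (|…0…⟩, |…1…⟩) become ((a + b)/√2, (a − b)/√2). Kets absent from the input have amplitude 0.
(|000⟩, |010⟩): (a, b) = (-0.005204, 0) → (-0.00368, -0.00368)
(|100⟩, |110⟩): (a, b) = (1, 0) → (1/√2, 1/√2)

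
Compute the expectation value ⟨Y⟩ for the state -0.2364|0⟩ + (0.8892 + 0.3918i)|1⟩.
-0.1852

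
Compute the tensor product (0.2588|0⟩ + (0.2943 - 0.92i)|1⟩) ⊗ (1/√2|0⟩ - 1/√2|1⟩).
0.183|00⟩ - 0.183|01⟩ + (0.2081 - 0.6505i)|10⟩ + (-0.2081 + 0.6505i)|11⟩

amp(|b₁b₂…⟩) = product of the factor amplitudes for bits b₁, b₂, …; only kets whose every factor amplitude is nonzero survive.
|00⟩: (0.2588)(1/√2) = 0.183
|01⟩: (0.2588)(-1/√2) = -0.183
|10⟩: (0.2943 - 0.92i)(1/√2) = (0.2081 - 0.6505i)
|11⟩: (0.2943 - 0.92i)(-1/√2) = (-0.2081 + 0.6505i)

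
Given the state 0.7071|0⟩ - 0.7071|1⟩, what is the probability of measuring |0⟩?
0.5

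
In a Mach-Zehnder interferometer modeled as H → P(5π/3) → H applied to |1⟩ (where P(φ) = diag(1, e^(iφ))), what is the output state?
(0.25 + 0.433i)|0⟩ + (0.75 - 0.433i)|1⟩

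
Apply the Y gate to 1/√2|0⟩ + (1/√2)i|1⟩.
1/√2|0⟩ + (1/√2)i|1⟩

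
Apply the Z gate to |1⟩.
-|1⟩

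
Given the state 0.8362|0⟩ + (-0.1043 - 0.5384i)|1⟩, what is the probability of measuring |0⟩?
0.6992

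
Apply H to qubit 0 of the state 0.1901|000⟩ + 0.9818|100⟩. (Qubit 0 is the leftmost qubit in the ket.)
0.8287|000⟩ - 0.5598|100⟩

H on qubit 0 mixes each pair of kets that differ only in qubit 0: amplitudes (a, b) of (|…0…⟩, |…1…⟩) become ((a + b)/√2, (a − b)/√2). Kets absent from the input have amplitude 0.
(|000⟩, |100⟩): (a, b) = (0.1901, 0.9818) → (0.8287, -0.5598)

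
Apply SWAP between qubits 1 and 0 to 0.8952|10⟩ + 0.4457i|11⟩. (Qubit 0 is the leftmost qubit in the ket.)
0.8952|01⟩ + 0.4457i|11⟩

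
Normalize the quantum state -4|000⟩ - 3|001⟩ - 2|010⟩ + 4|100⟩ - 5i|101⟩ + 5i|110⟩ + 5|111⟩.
-0.3651|000⟩ - 0.2739|001⟩ - 0.1826|010⟩ + 0.3651|100⟩ - 0.4564i|101⟩ + 0.4564i|110⟩ + 0.4564|111⟩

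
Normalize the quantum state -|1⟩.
-|1⟩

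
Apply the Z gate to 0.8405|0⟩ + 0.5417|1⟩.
0.8405|0⟩ - 0.5417|1⟩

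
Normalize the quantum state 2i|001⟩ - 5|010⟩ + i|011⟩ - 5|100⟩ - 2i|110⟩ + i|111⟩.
0.2582i|001⟩ - 0.6455|010⟩ + 0.1291i|011⟩ - 0.6455|100⟩ - 0.2582i|110⟩ + 0.1291i|111⟩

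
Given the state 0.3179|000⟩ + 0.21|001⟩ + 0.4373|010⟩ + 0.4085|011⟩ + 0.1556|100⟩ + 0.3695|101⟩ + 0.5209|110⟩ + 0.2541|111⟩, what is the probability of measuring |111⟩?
0.06457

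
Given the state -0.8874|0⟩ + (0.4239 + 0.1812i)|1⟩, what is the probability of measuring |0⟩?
0.7875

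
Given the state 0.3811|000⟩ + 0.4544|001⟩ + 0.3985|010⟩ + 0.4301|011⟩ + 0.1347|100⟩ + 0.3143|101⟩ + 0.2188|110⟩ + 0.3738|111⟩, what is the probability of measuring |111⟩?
0.1397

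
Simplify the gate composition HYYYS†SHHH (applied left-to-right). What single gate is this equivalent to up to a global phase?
Y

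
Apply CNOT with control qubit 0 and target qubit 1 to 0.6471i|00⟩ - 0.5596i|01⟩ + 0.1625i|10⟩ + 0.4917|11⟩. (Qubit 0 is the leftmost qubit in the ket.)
0.6471i|00⟩ - 0.5596i|01⟩ + 0.4917|10⟩ + 0.1625i|11⟩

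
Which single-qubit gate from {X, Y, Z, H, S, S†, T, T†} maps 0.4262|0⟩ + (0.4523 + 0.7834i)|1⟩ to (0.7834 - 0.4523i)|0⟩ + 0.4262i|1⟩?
Y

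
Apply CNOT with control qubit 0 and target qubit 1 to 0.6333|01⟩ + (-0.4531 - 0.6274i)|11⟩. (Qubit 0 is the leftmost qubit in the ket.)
0.6333|01⟩ + (-0.4531 - 0.6274i)|10⟩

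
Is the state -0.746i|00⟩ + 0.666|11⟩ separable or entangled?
Entangled

Writing the state as a|00⟩ + b|01⟩ + c|10⟩ + d|11⟩, it is a product state iff ad − bc = 0.
Here (a, b, c, d) = (-0.746i, 0, 0, 0.666): ad − bc = (-0.746i)(0.666) − (0)(0) = -0.4968i ≠ 0, so the state is entangled.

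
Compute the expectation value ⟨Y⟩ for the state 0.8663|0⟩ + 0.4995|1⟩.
0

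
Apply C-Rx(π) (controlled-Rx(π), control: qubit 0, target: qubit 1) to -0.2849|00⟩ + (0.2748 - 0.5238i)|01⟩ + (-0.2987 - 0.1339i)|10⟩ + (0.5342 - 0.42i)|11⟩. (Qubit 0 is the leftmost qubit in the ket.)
-0.2849|00⟩ + (0.2748 - 0.5238i)|01⟩ + (-0.42 - 0.5342i)|10⟩ + (-0.1339 + 0.2987i)|11⟩

C-Rx(π) leaves the control-|0⟩ kets |00⟩, |01⟩ unchanged and applies Rx(π) to qubit 1 on the control-|1⟩ pair (|10⟩, |11⟩).
Rx(π) = [[cos(θ/2), −i·sin(θ/2)], [−i·sin(θ/2), cos(θ/2)]]; θ = π, cos(θ/2) ≈ 0, sin(θ/2) ≈ 1.
With a = amp(|10⟩) = (-0.2987 - 0.1339i) and b = amp(|11⟩) = (0.5342 - 0.42i):
new amp(|10⟩) = (-i)·b = (-0.42 - 0.5342i)
new amp(|11⟩) = (-i)·a = (-0.1339 + 0.2987i)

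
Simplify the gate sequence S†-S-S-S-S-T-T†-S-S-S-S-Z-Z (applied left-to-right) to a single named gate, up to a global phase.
S†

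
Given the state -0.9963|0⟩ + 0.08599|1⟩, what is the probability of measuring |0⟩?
0.9926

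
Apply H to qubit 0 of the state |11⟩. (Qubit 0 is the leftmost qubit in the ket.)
1/√2|01⟩ - 1/√2|11⟩

H on qubit 0 mixes each pair of kets that differ only in qubit 0: amplitudes (a, b) of (|…0…⟩, |…1…⟩) become ((a + b)/√2, (a − b)/√2). Kets absent from the input have amplitude 0.
(|01⟩, |11⟩): (a, b) = (0, 1) → (1/√2, -1/√2)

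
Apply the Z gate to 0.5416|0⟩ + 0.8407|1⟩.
0.5416|0⟩ - 0.8407|1⟩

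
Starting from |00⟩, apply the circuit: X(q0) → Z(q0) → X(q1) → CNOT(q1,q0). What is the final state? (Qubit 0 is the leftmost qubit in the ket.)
-|01⟩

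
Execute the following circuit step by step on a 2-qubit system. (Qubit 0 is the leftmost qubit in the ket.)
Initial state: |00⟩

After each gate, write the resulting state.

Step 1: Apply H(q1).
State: 1/√2|00⟩ + 1/√2|01⟩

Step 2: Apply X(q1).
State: 1/√2|00⟩ + 1/√2|01⟩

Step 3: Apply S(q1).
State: 1/√2|00⟩ + (1/√2)i|01⟩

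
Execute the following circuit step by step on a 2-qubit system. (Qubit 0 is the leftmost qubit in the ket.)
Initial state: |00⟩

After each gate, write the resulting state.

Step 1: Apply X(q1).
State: |01⟩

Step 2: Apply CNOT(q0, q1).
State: |01⟩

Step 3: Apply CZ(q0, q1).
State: |01⟩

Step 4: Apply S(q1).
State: i|01⟩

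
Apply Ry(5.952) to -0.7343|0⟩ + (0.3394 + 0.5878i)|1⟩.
(0.6683 - 0.09689i)|0⟩ + (-0.4558 - 0.5798i)|1⟩

Ry(5.952) = [[cos(θ/2), −sin(θ/2)], [sin(θ/2), cos(θ/2)]]; θ = 5.952, cos(θ/2) ≈ -0.986321, sin(θ/2) ≈ 0.164837.
With a = amp(|0⟩) = -0.7343 and b = amp(|1⟩) = (0.3394 + 0.5878i):
new amp(|0⟩) = (-0.986321)·a + (-0.164837)·b = (0.6683 - 0.09689i)
new amp(|1⟩) = (0.164837)·a + (-0.986321)·b = (-0.4558 - 0.5798i)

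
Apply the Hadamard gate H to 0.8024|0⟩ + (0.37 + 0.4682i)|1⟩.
(0.829 + 0.3311i)|0⟩ + (0.3058 - 0.3311i)|1⟩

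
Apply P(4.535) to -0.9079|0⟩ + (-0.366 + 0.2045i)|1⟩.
-0.9079|0⟩ + (0.2659 + 0.3242i)|1⟩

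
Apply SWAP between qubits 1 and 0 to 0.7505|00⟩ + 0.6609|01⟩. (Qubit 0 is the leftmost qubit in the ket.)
0.7505|00⟩ + 0.6609|10⟩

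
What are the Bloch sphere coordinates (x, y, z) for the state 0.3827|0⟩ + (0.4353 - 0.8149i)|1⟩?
(0.3332, -0.6237, -0.7071)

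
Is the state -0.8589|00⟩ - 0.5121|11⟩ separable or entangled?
Entangled

Writing the state as a|00⟩ + b|01⟩ + c|10⟩ + d|11⟩, it is a product state iff ad − bc = 0.
Here (a, b, c, d) = (-0.8589, 0, 0, -0.5121): ad − bc = (-0.8589)(-0.5121) − (0)(0) = 0.4398 ≠ 0, so the state is entangled.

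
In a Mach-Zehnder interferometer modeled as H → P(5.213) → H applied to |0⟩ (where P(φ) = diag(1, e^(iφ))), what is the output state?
(0.74 - 0.4386i)|0⟩ + (0.26 + 0.4386i)|1⟩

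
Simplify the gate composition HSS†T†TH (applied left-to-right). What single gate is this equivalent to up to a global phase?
I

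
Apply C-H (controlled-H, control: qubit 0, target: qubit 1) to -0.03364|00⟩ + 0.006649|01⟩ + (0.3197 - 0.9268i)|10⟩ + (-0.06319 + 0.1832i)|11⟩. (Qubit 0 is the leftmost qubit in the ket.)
-0.03364|00⟩ + 0.006649|01⟩ + (0.1814 - 0.5258i)|10⟩ + (0.2707 - 0.7849i)|11⟩

C-H leaves the control-|0⟩ kets |00⟩, |01⟩ unchanged and applies H to qubit 1 on the control-|1⟩ pair (|10⟩, |11⟩).
H = [[1/√2, 1/√2], [1/√2, -1/√2]].
With a = amp(|10⟩) = (0.3197 - 0.9268i) and b = amp(|11⟩) = (-0.06319 + 0.1832i):
new amp(|10⟩) = (1/√2)·a + (1/√2)·b = (0.1814 - 0.5258i)
new amp(|11⟩) = (1/√2)·a + (-1/√2)·b = (0.2707 - 0.7849i)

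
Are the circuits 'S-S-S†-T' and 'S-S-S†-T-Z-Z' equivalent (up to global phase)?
Yes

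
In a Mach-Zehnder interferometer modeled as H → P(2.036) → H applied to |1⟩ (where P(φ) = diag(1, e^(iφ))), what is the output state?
(0.7243 - 0.4469i)|0⟩ + (0.2757 + 0.4469i)|1⟩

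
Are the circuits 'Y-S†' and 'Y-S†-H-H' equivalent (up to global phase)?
Yes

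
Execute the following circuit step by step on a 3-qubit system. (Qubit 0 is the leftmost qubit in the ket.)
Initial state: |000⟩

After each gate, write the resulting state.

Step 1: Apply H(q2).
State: 1/√2|000⟩ + 1/√2|001⟩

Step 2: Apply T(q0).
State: 1/√2|000⟩ + 1/√2|001⟩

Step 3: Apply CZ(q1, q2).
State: 1/√2|000⟩ + 1/√2|001⟩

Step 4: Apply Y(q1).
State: (1/√2)i|010⟩ + (1/√2)i|011⟩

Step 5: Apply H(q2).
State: i|010⟩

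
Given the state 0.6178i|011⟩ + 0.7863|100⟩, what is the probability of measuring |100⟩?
0.6183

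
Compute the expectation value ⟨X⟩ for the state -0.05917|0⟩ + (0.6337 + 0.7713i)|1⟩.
-0.07499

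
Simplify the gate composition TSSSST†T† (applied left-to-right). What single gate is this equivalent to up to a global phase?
T†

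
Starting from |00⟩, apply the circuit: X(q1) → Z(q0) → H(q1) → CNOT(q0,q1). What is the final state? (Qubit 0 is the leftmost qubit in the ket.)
1/√2|00⟩ - 1/√2|01⟩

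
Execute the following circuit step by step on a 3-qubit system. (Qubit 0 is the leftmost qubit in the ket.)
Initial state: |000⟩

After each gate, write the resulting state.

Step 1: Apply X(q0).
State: |100⟩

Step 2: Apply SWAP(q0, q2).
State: |001⟩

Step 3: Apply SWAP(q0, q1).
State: |001⟩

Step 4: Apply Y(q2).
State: -i|000⟩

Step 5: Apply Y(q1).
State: |010⟩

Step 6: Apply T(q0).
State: |010⟩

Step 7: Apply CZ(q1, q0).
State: |010⟩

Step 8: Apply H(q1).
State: 1/√2|000⟩ - 1/√2|010⟩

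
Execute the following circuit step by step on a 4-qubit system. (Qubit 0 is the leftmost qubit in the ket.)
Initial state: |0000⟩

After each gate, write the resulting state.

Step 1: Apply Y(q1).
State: i|0100⟩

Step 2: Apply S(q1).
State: -|0100⟩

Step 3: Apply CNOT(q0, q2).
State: -|0100⟩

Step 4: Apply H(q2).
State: -1/√2|0100⟩ - 1/√2|0110⟩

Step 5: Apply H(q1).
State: -1/2|0000⟩ - 1/2|0010⟩ + 1/2|0100⟩ + 1/2|0110⟩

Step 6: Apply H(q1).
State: -1/√2|0100⟩ - 1/√2|0110⟩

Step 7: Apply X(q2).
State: -1/√2|0100⟩ - 1/√2|0110⟩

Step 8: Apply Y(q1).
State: (1/√2)i|0000⟩ + (1/√2)i|0010⟩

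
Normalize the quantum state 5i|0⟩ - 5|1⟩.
(1/√2)i|0⟩ - 1/√2|1⟩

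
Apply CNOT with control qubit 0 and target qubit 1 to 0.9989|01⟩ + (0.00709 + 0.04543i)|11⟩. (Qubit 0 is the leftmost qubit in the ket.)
0.9989|01⟩ + (0.00709 + 0.04543i)|10⟩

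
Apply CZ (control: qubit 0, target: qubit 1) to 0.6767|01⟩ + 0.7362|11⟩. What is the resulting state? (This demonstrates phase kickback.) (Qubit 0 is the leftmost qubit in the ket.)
0.6767|01⟩ - 0.7362|11⟩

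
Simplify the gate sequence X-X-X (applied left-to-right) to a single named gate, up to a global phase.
X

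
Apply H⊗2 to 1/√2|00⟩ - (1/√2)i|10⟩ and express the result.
(1/√8 - (1/√8)i)|00⟩ + (1/√8 - (1/√8)i)|01⟩ + (1/√8 + (1/√8)i)|10⟩ + (1/√8 + (1/√8)i)|11⟩

H⊗2 gives amp(|y⟩) = (1/2) Σ_x (−1)^(x·y) amp(|x⟩), where x·y is the number of positions in which both x and y have a 1.
|00⟩: (1/√2 - (1/√2)i)/2 = (1/√8 - (1/√8)i)
|01⟩: (1/√2 - (1/√2)i)/2 = (1/√8 - (1/√8)i)
|10⟩: (1/√2 + (1/√2)i)/2 = (1/√8 + (1/√8)i)
|11⟩: (1/√2 + (1/√2)i)/2 = (1/√8 + (1/√8)i)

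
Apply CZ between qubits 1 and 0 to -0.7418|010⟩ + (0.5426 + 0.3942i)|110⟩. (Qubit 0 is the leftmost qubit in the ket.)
-0.7418|010⟩ + (-0.5426 - 0.3942i)|110⟩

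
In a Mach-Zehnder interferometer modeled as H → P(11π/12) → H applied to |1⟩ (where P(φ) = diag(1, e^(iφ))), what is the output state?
(0.983 - 0.1294i)|0⟩ + (0.01704 + 0.1294i)|1⟩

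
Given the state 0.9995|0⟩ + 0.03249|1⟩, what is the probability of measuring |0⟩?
0.999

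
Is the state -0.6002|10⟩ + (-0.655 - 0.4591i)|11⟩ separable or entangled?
Separable

Writing the state as a|00⟩ + b|01⟩ + c|10⟩ + d|11⟩, it is a product state iff ad − bc = 0.
Here (a, b, c, d) = (0, 0, -0.6002, (-0.655 - 0.4591i)): ad − bc = (0)(-0.655 - 0.4591i) − (0)(-0.6002) = 0, so the state is separable.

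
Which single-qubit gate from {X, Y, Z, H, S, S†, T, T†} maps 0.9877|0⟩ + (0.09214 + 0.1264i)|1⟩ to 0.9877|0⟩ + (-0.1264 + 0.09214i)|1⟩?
S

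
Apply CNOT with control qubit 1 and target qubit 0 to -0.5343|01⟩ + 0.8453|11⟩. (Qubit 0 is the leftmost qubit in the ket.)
0.8453|01⟩ - 0.5343|11⟩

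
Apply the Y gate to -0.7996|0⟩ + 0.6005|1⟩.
-0.6005i|0⟩ - 0.7996i|1⟩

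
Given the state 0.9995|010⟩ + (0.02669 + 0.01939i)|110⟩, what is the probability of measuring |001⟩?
0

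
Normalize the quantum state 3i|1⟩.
i|1⟩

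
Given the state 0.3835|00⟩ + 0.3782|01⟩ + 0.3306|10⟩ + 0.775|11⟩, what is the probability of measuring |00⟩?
0.1471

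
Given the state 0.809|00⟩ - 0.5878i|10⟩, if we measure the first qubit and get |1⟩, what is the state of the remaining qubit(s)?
-i|0⟩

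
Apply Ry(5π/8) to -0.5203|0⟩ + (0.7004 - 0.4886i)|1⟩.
(-0.8714 + 0.4063i)|0⟩ + (-0.04349 - 0.2715i)|1⟩

Ry(5π/8) = [[cos(θ/2), −sin(θ/2)], [sin(θ/2), cos(θ/2)]]; θ = 5π/8, cos(θ/2) ≈ 0.55557, sin(θ/2) ≈ 0.83147.
With a = amp(|0⟩) = -0.5203 and b = amp(|1⟩) = (0.7004 - 0.4886i):
new amp(|0⟩) = (0.55557)·a + (-0.83147)·b = (-0.8714 + 0.4063i)
new amp(|1⟩) = (0.83147)·a + (0.55557)·b = (-0.04349 - 0.2715i)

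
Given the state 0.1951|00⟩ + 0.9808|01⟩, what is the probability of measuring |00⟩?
0.03806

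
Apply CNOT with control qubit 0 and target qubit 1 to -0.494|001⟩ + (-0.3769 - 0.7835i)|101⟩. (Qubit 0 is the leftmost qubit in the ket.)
-0.494|001⟩ + (-0.3769 - 0.7835i)|111⟩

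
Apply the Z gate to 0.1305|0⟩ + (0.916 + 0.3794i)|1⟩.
0.1305|0⟩ + (-0.916 - 0.3794i)|1⟩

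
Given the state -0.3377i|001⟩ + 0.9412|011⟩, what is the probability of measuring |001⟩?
0.114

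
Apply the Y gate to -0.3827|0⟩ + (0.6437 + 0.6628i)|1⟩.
(0.6628 - 0.6437i)|0⟩ - 0.3827i|1⟩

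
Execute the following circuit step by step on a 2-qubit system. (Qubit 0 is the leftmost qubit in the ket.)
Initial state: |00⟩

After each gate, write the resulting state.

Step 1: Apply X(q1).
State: |01⟩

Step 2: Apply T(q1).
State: (1/√2 + (1/√2)i)|01⟩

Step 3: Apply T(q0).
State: (1/√2 + (1/√2)i)|01⟩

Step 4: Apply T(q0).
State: (1/√2 + (1/√2)i)|01⟩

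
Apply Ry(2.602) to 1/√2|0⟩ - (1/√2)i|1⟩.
(0.1885 + 0.6815i)|0⟩ + (0.6815 - 0.1885i)|1⟩

Ry(2.602) = [[cos(θ/2), −sin(θ/2)], [sin(θ/2), cos(θ/2)]]; θ = 2.602, cos(θ/2) ≈ 0.266535, sin(θ/2) ≈ 0.963825.
With a = amp(|0⟩) = 1/√2 and b = amp(|1⟩) = -(1/√2)i:
new amp(|0⟩) = (0.266535)·a + (-0.963825)·b = (0.1885 + 0.6815i)
new amp(|1⟩) = (0.963825)·a + (0.266535)·b = (0.6815 - 0.1885i)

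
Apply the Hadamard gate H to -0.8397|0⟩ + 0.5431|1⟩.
-0.2097|0⟩ - 0.9778|1⟩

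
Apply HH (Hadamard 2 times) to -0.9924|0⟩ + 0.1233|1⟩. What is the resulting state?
-0.9924|0⟩ + 0.1233|1⟩

H² = I, so an even number of Hadamards cancels: H^2 = I and the state is unchanged.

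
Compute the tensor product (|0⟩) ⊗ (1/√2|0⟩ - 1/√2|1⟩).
1/√2|00⟩ - 1/√2|01⟩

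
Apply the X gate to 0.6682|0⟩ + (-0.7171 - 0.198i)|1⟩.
(-0.7171 - 0.198i)|0⟩ + 0.6682|1⟩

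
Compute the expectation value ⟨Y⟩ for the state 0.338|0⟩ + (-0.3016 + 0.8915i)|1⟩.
0.6027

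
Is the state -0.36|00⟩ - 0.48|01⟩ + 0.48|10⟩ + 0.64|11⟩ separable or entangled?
Separable

Writing the state as a|00⟩ + b|01⟩ + c|10⟩ + d|11⟩, it is a product state iff ad − bc = 0.
Here (a, b, c, d) = (-0.36, -0.48, 0.48, 0.64): ad − bc = (-0.36)(0.64) − (-0.48)(0.48) = 0, so the state is separable.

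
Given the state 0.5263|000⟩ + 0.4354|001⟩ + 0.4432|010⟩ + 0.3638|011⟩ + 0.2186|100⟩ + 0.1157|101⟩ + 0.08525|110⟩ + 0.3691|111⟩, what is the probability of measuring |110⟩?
0.007268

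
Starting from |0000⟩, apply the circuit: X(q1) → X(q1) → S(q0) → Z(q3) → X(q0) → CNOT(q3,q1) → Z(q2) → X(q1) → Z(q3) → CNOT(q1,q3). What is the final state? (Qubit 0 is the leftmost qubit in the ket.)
|1101⟩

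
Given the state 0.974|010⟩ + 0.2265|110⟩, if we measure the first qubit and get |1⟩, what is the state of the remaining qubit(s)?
|10⟩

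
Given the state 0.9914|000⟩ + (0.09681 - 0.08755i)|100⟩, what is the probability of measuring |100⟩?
0.01704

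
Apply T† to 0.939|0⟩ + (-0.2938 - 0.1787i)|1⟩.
0.939|0⟩ + (-0.3341 + 0.08139i)|1⟩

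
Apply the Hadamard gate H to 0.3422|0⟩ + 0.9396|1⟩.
0.9064|0⟩ - 0.4224|1⟩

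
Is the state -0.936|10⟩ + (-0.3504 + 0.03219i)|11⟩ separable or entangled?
Separable

Writing the state as a|00⟩ + b|01⟩ + c|10⟩ + d|11⟩, it is a product state iff ad − bc = 0.
Here (a, b, c, d) = (0, 0, -0.936, (-0.3504 + 0.03219i)): ad − bc = (0)(-0.3504 + 0.03219i) − (0)(-0.936) = 0, so the state is separable.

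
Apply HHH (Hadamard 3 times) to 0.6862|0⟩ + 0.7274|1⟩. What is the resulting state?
0.9996|0⟩ - 0.02913|1⟩

H² = I, so H^3 = H: a single Hadamard. With (a, b) = (0.6862, 0.7274), H gives ((a + b)/√2, (a − b)/√2) = (0.9996, -0.02913).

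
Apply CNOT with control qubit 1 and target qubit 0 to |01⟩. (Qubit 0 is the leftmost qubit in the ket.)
|11⟩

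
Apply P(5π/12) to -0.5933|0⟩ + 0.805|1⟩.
-0.5933|0⟩ + (0.2083 + 0.7776i)|1⟩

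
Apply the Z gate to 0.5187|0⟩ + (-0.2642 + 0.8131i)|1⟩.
0.5187|0⟩ + (0.2642 - 0.8131i)|1⟩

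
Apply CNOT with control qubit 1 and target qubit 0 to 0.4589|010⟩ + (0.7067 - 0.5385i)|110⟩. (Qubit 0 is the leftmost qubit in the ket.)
(0.7067 - 0.5385i)|010⟩ + 0.4589|110⟩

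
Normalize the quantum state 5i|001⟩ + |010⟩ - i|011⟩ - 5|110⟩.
0.6934i|001⟩ + 0.1387|010⟩ - 0.1387i|011⟩ - 0.6934|110⟩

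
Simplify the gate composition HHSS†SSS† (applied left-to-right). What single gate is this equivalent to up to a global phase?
S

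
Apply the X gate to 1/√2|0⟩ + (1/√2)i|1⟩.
(1/√2)i|0⟩ + 1/√2|1⟩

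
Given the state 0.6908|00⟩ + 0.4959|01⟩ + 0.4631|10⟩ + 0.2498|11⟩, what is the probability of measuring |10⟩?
0.2145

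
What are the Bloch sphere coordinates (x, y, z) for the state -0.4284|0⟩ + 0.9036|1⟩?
(-0.7742, 0, -0.633)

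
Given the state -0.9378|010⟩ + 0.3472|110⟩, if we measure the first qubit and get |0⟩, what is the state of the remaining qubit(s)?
-|10⟩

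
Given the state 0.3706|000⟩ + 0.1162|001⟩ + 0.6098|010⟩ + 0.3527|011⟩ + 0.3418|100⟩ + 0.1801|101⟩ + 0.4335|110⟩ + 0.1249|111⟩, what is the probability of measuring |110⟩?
0.1879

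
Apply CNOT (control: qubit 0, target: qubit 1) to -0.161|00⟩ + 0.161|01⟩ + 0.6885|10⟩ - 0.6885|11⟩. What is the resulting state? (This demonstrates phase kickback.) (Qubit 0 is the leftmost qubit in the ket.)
-0.161|00⟩ + 0.161|01⟩ - 0.6885|10⟩ + 0.6885|11⟩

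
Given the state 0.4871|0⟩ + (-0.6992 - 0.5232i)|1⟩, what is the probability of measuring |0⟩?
0.2373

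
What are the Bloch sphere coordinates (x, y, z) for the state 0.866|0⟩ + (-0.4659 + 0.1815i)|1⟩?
(-0.8069, 0.3144, 0.5)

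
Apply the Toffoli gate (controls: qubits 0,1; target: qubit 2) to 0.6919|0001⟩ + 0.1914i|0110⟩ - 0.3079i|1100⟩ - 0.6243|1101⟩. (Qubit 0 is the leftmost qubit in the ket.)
0.6919|0001⟩ + 0.1914i|0110⟩ - 0.3079i|1110⟩ - 0.6243|1111⟩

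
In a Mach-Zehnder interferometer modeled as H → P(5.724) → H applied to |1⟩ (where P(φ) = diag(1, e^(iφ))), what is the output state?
(0.07616 + 0.2652i)|0⟩ + (0.9238 - 0.2652i)|1⟩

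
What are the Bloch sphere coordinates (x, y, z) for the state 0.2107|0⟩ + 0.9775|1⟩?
(0.4119, 0, -0.9111)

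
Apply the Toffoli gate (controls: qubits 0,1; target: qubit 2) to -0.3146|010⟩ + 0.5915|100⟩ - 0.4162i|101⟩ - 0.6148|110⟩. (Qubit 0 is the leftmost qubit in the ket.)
-0.3146|010⟩ + 0.5915|100⟩ - 0.4162i|101⟩ - 0.6148|111⟩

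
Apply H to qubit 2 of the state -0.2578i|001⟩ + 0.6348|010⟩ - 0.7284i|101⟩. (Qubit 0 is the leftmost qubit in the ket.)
-0.1823i|000⟩ + 0.1823i|001⟩ + 0.4489|010⟩ + 0.4489|011⟩ - 0.5151i|100⟩ + 0.5151i|101⟩

H on qubit 2 mixes each pair of kets that differ only in qubit 2: amplitudes (a, b) of (|…0…⟩, |…1…⟩) become ((a + b)/√2, (a − b)/√2). Kets absent from the input have amplitude 0.
(|000⟩, |001⟩): (a, b) = (0, -0.2578i) → (-0.1823i, 0.1823i)
(|010⟩, |011⟩): (a, b) = (0.6348, 0) → (0.4489, 0.4489)
(|100⟩, |101⟩): (a, b) = (0, -0.7284i) → (-0.5151i, 0.5151i)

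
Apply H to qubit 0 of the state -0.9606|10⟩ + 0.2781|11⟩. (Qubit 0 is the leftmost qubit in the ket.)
-0.6792|00⟩ + 0.1966|01⟩ + 0.6792|10⟩ - 0.1966|11⟩

H on qubit 0 mixes each pair of kets that differ only in qubit 0: amplitudes (a, b) of (|…0…⟩, |…1…⟩) become ((a + b)/√2, (a − b)/√2). Kets absent from the input have amplitude 0.
(|00⟩, |10⟩): (a, b) = (0, -0.9606) → (-0.6792, 0.6792)
(|01⟩, |11⟩): (a, b) = (0, 0.2781) → (0.1966, -0.1966)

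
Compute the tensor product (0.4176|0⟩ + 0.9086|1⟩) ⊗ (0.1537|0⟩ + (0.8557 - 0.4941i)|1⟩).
0.06419|00⟩ + (0.3573 - 0.2063i)|01⟩ + 0.1397|10⟩ + (0.7775 - 0.4489i)|11⟩

amp(|b₁b₂…⟩) = product of the factor amplitudes for bits b₁, b₂, …; only kets whose every factor amplitude is nonzero survive.
|00⟩: (0.4176)(0.1537) = 0.06419
|01⟩: (0.4176)(0.8557 - 0.4941i) = (0.3573 - 0.2063i)
|10⟩: (0.9086)(0.1537) = 0.1397
|11⟩: (0.9086)(0.8557 - 0.4941i) = (0.7775 - 0.4489i)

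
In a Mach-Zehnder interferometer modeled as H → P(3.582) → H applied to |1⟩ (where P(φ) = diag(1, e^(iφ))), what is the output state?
(0.9523 + 0.2132i)|0⟩ + (0.04771 - 0.2132i)|1⟩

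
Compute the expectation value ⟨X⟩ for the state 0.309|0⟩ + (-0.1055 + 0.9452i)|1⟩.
-0.0652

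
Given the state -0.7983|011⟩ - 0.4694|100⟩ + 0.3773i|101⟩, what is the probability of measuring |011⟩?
0.6373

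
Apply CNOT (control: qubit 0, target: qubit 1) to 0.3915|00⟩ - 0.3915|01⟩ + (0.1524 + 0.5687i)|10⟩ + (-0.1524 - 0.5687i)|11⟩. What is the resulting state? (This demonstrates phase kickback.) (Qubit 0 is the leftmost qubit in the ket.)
0.3915|00⟩ - 0.3915|01⟩ + (-0.1524 - 0.5687i)|10⟩ + (0.1524 + 0.5687i)|11⟩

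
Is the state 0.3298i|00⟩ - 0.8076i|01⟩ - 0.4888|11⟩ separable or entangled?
Entangled

Writing the state as a|00⟩ + b|01⟩ + c|10⟩ + d|11⟩, it is a product state iff ad − bc = 0.
Here (a, b, c, d) = (0.3298i, -0.8076i, 0, -0.4888): ad − bc = (0.3298i)(-0.4888) − (-0.8076i)(0) = -0.1612i ≠ 0, so the state is entangled.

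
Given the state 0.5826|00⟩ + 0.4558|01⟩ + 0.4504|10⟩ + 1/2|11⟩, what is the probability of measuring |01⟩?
0.2078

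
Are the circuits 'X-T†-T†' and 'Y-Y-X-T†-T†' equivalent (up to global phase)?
Yes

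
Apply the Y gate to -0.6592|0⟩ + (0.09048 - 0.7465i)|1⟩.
(-0.7465 - 0.09048i)|0⟩ - 0.6592i|1⟩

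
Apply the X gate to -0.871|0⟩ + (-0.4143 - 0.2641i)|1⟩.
(-0.4143 - 0.2641i)|0⟩ - 0.871|1⟩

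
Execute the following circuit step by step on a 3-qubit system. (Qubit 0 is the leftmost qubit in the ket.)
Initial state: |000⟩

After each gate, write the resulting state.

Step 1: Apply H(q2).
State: 1/√2|000⟩ + 1/√2|001⟩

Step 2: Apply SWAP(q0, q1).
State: 1/√2|000⟩ + 1/√2|001⟩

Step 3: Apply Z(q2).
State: 1/√2|000⟩ - 1/√2|001⟩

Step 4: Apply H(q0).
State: 1/2|000⟩ - 1/2|001⟩ + 1/2|100⟩ - 1/2|101⟩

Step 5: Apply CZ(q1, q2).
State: 1/2|000⟩ - 1/2|001⟩ + 1/2|100⟩ - 1/2|101⟩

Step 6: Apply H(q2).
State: 1/√2|001⟩ + 1/√2|101⟩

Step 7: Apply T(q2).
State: (1/2 + (1/2)i)|001⟩ + (1/2 + (1/2)i)|101⟩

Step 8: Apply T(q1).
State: (1/2 + (1/2)i)|001⟩ + (1/2 + (1/2)i)|101⟩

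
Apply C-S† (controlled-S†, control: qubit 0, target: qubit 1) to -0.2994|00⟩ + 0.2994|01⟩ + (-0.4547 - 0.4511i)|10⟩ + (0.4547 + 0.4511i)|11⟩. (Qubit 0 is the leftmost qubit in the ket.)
-0.2994|00⟩ + 0.2994|01⟩ + (-0.4547 - 0.4511i)|10⟩ + (0.4511 - 0.4547i)|11⟩

C-S† leaves the control-|0⟩ kets |00⟩, |01⟩ unchanged and applies S† to qubit 1 on the control-|1⟩ pair (|10⟩, |11⟩).
S† = [[1, 0], [0, -i]].
With a = amp(|10⟩) = (-0.4547 - 0.4511i) and b = amp(|11⟩) = (0.4547 + 0.4511i):
new amp(|10⟩) = (1)·a = (-0.4547 - 0.4511i)
new amp(|11⟩) = (-i)·b = (0.4511 - 0.4547i)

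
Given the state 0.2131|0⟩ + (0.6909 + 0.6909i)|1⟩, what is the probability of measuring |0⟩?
0.04541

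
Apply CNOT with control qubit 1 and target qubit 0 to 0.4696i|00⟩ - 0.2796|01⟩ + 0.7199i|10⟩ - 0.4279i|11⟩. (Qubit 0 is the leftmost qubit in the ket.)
0.4696i|00⟩ - 0.4279i|01⟩ + 0.7199i|10⟩ - 0.2796|11⟩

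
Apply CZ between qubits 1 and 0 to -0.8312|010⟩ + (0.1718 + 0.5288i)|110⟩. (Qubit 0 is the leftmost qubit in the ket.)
-0.8312|010⟩ + (-0.1718 - 0.5288i)|110⟩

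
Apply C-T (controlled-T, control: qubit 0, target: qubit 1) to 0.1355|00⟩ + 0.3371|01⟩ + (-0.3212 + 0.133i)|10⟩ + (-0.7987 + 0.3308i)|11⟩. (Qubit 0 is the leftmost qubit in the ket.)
0.1355|00⟩ + 0.3371|01⟩ + (-0.3212 + 0.133i)|10⟩ + (-0.7987 - 0.3309i)|11⟩

C-T leaves the control-|0⟩ kets |00⟩, |01⟩ unchanged and applies T to qubit 1 on the control-|1⟩ pair (|10⟩, |11⟩).
T = [[1, 0], [0, (1/√2 + (1/√2)i)]].
With a = amp(|10⟩) = (-0.3212 + 0.133i) and b = amp(|11⟩) = (-0.7987 + 0.3308i):
new amp(|10⟩) = (1)·a = (-0.3212 + 0.133i)
new amp(|11⟩) = (1/√2 + (1/√2)i)·b = (-0.7987 - 0.3309i)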